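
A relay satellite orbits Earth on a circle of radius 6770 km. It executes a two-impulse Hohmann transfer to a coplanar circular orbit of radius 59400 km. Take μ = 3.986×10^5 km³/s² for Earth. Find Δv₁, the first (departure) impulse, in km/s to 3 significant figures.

Semi-major axis of the transfer orbit: a_t = (6770 + 59400)/2 = 33085 km.
Circular speed at r = 6770 km: v_c = √(μ/r) = 7.6732 km/s.
Transfer-orbit speed at the same r (vis-viva, a = a_t): v_t = √[μ(2/r − 1/a_t)] = 10.281 km/s.
Δv₁ = |v_t − v_c| = |10.281 − 7.6732| = 2.608 km/s.

Δv₁ = 2.61 km/s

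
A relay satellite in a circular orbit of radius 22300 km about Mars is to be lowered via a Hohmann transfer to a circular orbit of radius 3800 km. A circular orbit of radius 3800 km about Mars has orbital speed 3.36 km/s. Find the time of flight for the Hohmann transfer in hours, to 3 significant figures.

t = 6.28 hours

From the circular-orbit relation v² = μ/r at r = 3800 km: μ = v²r = (3.36)² × 3800 = 42900.5 km³/s².
Transfer-ellipse semi-major axis a_t = (r₁ + r₂)/2 = (22300 + 3800)/2 = 13050 km.
Half the transfer-orbit period gives t = π√(a_t³/μ) = 22610 s.
Converting: 22610 s ÷ 3600 s/hour = 6.28 hours.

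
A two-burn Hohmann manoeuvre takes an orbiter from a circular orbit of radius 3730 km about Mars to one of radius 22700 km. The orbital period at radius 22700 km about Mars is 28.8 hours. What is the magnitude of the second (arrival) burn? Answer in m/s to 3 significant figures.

Δv₂ = 645 m/s

From Kepler's third law T² = 4π²r³/μ at r = 22700 km, T = 28.8 hours = 28.8 × 3600 s = 1.0368×10^5 s: μ = 4π²r³/T² = 42958.3 km³/s².
Semi-major axis of the transfer orbit: a_t = (3730 + 22700)/2 = 13215 km.
On the circular orbit at r = 22700 km, v_c = √(μ/r) = 1.3757 km/s.
Transfer-orbit speed at the same r (vis-viva, a = a_t): v_t = √[μ(2/r − 1/a_t)] = 0.73086 km/s.
Δv₂ = |v_t − v_c| = |0.73086 − 1.3757| = 0.6448 km/s.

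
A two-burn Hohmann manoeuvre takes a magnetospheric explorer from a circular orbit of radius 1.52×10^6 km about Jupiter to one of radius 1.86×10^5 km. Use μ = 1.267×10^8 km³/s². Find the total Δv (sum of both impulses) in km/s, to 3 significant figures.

Δv = 13.6 km/s

Semi-major axis of the transfer orbit: a_t = (1.520×10^6 + 1.860×10^5)/2 = 8.530×10^5 km.
Circular speed at r₁: v₁ = √(μ/r₁) = √(1.267×10^8/1.520×10^6) = 9.130 km/s.
Transfer-orbit speed at r₁ (v² = μ(2/r − 1/a)): v_a = √[μ(2/r₁ − 1/a_t)] = 4.263 km/s.
First burn Δv₁ = |v_a − v₁| = 4.867 km/s.
At r₂, v₂ = √(μ/r₂) = 26.099 km/s.
Transfer-orbit speed at r₂: v_p = √[μ(2/r₂ − 1/a_t)] = 34.840 km/s.
Second burn Δv₂ = |v₂ − v_p| = 8.741 km/s.
Δv = Δv₁ + Δv₂ = 4.867 + 8.741 = 13.61 km/s.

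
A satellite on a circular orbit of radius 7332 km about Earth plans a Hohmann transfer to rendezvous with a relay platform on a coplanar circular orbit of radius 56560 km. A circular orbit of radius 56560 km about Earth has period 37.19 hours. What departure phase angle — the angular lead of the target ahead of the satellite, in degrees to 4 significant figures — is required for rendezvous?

From Kepler's third law T² = 4π²r³/μ at r = 56560 km, T = 37.19 hours = 37.19 × 3600 s = 1.33884×10^5 s: μ = 4π²r³/T² = 3.98502×10^5 km³/s².
Transfer-ellipse semi-major axis a_t = (r₁ + r₂)/2 = (7332 + 56560)/2 = 31946 km.
Transfer time t = π√(a_t³/μ) = 28416 s.
Target angular speed ω₂ = √(μ/r₂³) = 4.6930×10^-5 rad/s.
Angle swept by the target during transfer: ω₂·t = 1.3336 rad = 76.41°.
The satellite traverses 180° on the transfer ellipse, so the target must lead by 180° − 76.41° = 103.6°.

φ = 103.6°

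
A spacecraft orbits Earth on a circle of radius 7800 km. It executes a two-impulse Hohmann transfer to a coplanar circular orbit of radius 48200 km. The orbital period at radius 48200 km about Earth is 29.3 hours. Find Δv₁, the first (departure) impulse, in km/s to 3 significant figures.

Δv₁ = 2.23 km/s

From Kepler's third law T² = 4π²r³/μ at r = 48200 km, T = 29.3 hours = 29.3 × 3600 s = 1.0548×10^5 s: μ = 4π²r³/T² = 3.97338×10^5 km³/s².
Semi-major axis of the transfer orbit: a_t = (7800 + 48200)/2 = 28000 km.
Circular speed at r = 7800 km: v_c = √(μ/r) = 7.137 km/s.
Transfer-orbit speed at the same r (vis-viva, a = a_t): v_t = √[μ(2/r − 1/a_t)] = 9.364 km/s.
Δv₁ = |v_t − v_c| = |9.364 − 7.137| = 2.227 km/s.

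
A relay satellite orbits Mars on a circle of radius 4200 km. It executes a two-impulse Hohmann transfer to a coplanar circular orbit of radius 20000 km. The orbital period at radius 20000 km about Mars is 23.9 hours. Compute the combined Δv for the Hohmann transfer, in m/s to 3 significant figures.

From Kepler's third law T² = 4π²r³/μ at r = 20000 km, T = 23.9 hours = 23.9 × 3600 s = 86040 s: μ = 4π²r³/T² = 42662.8 km³/s².
Semi-major axis of the transfer orbit: a_t = (4200 + 20000)/2 = 12100 km.
At r₁ the circular-orbit speed is v₁ = √(μ/r₁) = 3.1871 km/s.
Transfer-orbit speed at r₁ (v² = μ(2/r − 1/a)): v_p = √[μ(2/r₁ − 1/a_t)] = 4.0975 km/s.
First burn Δv₁ = |v_p − v₁| = 0.9104 km/s.
At r₂, v₂ = √(μ/r₂) = 1.4605 km/s.
Transfer-orbit speed at r₂: v_a = √[μ(2/r₂ − 1/a_t)] = 0.86048 km/s.
Second burn Δv₂ = |v₂ − v_a| = 0.6000 km/s.
Total Δv = Δv₁ + Δv₂ = 1.510 km/s.

Δv = 1510 m/s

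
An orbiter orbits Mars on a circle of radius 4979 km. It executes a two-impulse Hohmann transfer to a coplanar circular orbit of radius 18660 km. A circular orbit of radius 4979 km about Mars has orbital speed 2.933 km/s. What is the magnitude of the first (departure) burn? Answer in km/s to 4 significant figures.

Δv₁ = 0.7523 km/s

From the circular-orbit relation v² = μ/r at r = 4979 km: μ = v²r = (2.933)² × 4979 = 42831.8 km³/s².
The Hohmann ellipse has a_t = (r₁ + r₂)/2 = 11819.5 km.
On the circular orbit at r = 4979 km, v_c = √(μ/r) = 2.9330 km/s.
Transfer-orbit speed at the same r (vis-viva, a = a_t): v_t = √[μ(2/r − 1/a_t)] = 3.6853 km/s.
Δv₁ = |v_t − v_c| = |3.6853 − 2.9330| = 0.7523 km/s.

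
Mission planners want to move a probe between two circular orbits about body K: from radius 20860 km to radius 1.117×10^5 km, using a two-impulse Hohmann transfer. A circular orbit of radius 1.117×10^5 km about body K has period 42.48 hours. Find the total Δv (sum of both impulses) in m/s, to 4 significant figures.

From Kepler's third law T² = 4π²r³/μ at r = 1.117×10^5 km, T = 42.48 hours = 42.48 × 3600 s = 1.52928×10^5 s: μ = 4π²r³/T² = 2.35258×10^6 km³/s².
Semi-major axis of the transfer orbit: a_t = (20860 + 1.117×10^5)/2 = 66280 km.
At r₁ the circular-orbit speed is v₁ = √(μ/r₁) = 10.6198 km/s.
Transfer-orbit speed at r₁ (v² = μ(2/r − 1/a)): v_p = √[μ(2/r₁ − 1/a_t)] = 13.7864 km/s.
First burn Δv₁ = |v_p − v₁| = 3.1666 km/s.
Circular speed at r₂: v₂ = √(μ/r₂) = 4.5893 km/s.
Transfer-orbit speed at r₂: v_a = √[μ(2/r₂ − 1/a_t)] = 2.5746 km/s.
Second burn Δv₂ = |v₂ − v_a| = 2.0147 km/s.
Total Δv = Δv₁ + Δv₂ = 5.181 km/s.

Δv = 5181 m/s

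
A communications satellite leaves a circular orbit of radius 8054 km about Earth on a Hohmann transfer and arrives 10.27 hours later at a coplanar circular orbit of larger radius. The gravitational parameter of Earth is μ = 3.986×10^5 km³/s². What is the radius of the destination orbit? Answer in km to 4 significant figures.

r₂ = 68100 km

Transfer time t = 10.27 hours = 36972 s, and t = π√(a_t³/μ).
So a_t = (μ t²/π²)^(1/3) = (3.986×10^5 × (36972)² / π²)^(1/3) = 38077 km.
Since a_t = (r₁ + r₂)/2, r₂ = 2a_t − r₁ = 2×38077 − 8054 = 68100 km.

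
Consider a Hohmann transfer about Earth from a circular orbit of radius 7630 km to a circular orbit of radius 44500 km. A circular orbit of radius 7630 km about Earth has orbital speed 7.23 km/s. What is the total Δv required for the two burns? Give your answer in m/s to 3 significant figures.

Δv = 3590 m/s

From the circular-orbit relation v² = μ/r at r = 7630 km: μ = v²r = (7.23)² × 7630 = 3.98842×10^5 km³/s².
The Hohmann ellipse has a_t = (r₁ + r₂)/2 = 26065 km.
Circular speed at r₁: v₁ = √(μ/r₁) = √(3.98842×10^5/7630) = 7.230 km/s.
Transfer-orbit speed at r₁ (vis-viva): v_p = √[μ(2/r₁ − 1/a_t)] = 9.447 km/s.
First burn Δv₁ = |v_p − v₁| = 2.217 km/s.
Circular speed at r₂: v₂ = √(μ/r₂) = 2.994 km/s.
Transfer-orbit speed at r₂: v_a = √[μ(2/r₂ − 1/a_t)] = 1.620 km/s.
Second burn Δv₂ = |v₂ − v_a| = 1.374 km/s.
Total Δv = Δv₁ + Δv₂ = 3.591 km/s.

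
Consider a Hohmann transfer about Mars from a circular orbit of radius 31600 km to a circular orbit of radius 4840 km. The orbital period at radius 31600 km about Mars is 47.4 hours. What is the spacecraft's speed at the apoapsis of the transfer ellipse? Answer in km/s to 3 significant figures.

From Kepler's third law T² = 4π²r³/μ at r = 31600 km, T = 47.4 hours = 47.4 × 3600 s = 1.7064×10^5 s: μ = 4π²r³/T² = 42781.8 km³/s².
The Hohmann ellipse has a_t = (r₁ + r₂)/2 = 18220 km.
At apoapsis, r = 31600 km.
From the vis-viva equation, v = √[μ(2/r − 1/a_t)] = 0.5997 km/s.

v = 0.600 km/s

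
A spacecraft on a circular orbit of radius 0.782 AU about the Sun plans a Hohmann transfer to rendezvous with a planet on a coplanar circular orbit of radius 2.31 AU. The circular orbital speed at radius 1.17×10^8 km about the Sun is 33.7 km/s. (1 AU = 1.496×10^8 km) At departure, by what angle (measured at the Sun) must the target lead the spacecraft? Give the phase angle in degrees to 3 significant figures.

φ = 81.4°

From the circular-orbit relation v² = μ/r at r = 1.17×10^8 km: μ = v²r = (33.7)² × 1.17×10^8 = 1.32876×10^11 km³/s².
In km: r₁ = 0.782 × 1.496×10^8 = 1.169872×10^8 km; r₂ = 2.31 × 1.496×10^8 = 3.45576×10^8 km.
The Hohmann ellipse has a_t = (r₁ + r₂)/2 = 2.312816×10^8 km.
Transfer time t = π√(a_t³/μ) = 3.03137×10^7 s.
Target angular speed ω₂ = √(μ/r₂³) = 5.67424×10^-8 rad/s.
Angle swept by the target during transfer: ω₂·t = 1.72007 rad = 98.553°.
Arrival is 180° from departure on the ellipse, so φ = 180° − 98.553° = 81.4°.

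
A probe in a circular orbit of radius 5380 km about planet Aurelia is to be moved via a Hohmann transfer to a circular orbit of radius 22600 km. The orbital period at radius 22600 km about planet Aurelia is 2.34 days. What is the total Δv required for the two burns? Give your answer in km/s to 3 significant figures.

Δv = 0.657 km/s

From Kepler's third law T² = 4π²r³/μ at r = 22600 km, T = 2.34 days = 2.34 × 86400 s = 2.02176×10^5 s: μ = 4π²r³/T² = 11148.7 km³/s².
The Hohmann ellipse has a_t = (r₁ + r₂)/2 = 13990 km.
At r₁ the circular-orbit speed is v₁ = √(μ/r₁) = 1.4395 km/s.
On the transfer ellipse at r₁, vis-viva equation gives v_p = √[μ(2/r₁ − 1/a_t)] = 1.8296 km/s.
First burn Δv₁ = |v_p − v₁| = 0.3901 km/s.
At r₂, v₂ = √(μ/r₂) = 0.7024 km/s.
Transfer-orbit speed at r₂: v_a = √[μ(2/r₂ − 1/a_t)] = 0.4356 km/s.
Second burn Δv₂ = |v₂ − v_a| = 0.2668 km/s.
Total Δv = Δv₁ + Δv₂ = 0.6569 km/s.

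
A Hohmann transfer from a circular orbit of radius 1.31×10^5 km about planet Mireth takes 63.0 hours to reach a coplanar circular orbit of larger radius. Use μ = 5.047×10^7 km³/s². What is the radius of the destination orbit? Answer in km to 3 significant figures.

r₂ = 1.15×10^6 km

Transfer time t = 63.0 hours = 2.268×10^5 s, and t = π√(a_t³/μ).
So a_t = (μ t²/π²)^(1/3) = (5.047×10^7 × (2.268×10^5)² / π²)^(1/3) = 6.4073×10^5 km.
Since a_t = (r₁ + r₂)/2, r₂ = 2a_t − r₁ = 2×6.4073×10^5 − 1.310×10^5 = 1.15046×10^6 km.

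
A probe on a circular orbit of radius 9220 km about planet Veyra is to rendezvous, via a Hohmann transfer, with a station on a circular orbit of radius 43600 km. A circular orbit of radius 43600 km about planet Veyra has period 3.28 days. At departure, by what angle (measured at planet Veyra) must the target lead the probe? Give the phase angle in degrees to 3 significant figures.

From Kepler's third law T² = 4π²r³/μ at r = 43600 km, T = 3.28 days = 3.28 × 86400 s = 2.83392×10^5 s: μ = 4π²r³/T² = 40742.2 km³/s².
Transfer-ellipse semi-major axis a_t = (r₁ + r₂)/2 = (9220 + 43600)/2 = 26410 km.
Transfer time t = π√(a_t³/μ) = 66800 s.
The target's mean motion on its circular orbit is ω₂ = √(μ/r₂³) = 2.217×10^-5 rad/s.
Angle swept by the target during transfer: ω₂·t = 1.481 rad = 84.86°.
Arrival is 180° from departure on the ellipse, so φ = 180° − 84.86° = 95.1°.

φ = 95.1°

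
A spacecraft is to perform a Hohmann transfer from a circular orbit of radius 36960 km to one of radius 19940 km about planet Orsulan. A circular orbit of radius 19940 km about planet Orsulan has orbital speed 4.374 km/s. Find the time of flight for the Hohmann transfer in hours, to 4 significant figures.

t = 6.780 hours

From the circular-orbit relation v² = μ/r at r = 19940 km: μ = v²r = (4.374)² × 19940 = 3.81490×10^5 km³/s².
Transfer-ellipse semi-major axis a_t = (r₁ + r₂)/2 = (36960 + 19940)/2 = 28450 km.
Transfer time t = π√(a_t³/μ) = π√((28450)³ / 3.81490×10^5) = 24408 s.
Converting: 24408 s ÷ 3600 s/hour = 6.780 hours.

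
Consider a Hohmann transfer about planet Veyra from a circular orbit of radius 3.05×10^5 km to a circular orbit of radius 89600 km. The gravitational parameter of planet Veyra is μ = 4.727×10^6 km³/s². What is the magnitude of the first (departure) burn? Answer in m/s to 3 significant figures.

Transfer-ellipse semi-major axis a_t = (r₁ + r₂)/2 = (3.050×10^5 + 89600)/2 = 1.973×10^5 km.
On the circular orbit at r = 3.050×10^5 km, v_c = √(μ/r) = 3.937 km/s.
Transfer-orbit speed at the same r (vis-viva, a = a_t): v_t = √[μ(2/r − 1/a_t)] = 2.653 km/s.
Δv₁ = |v_t − v_c| = |2.653 − 3.937| = 1.284 km/s.

Δv₁ = 1280 m/s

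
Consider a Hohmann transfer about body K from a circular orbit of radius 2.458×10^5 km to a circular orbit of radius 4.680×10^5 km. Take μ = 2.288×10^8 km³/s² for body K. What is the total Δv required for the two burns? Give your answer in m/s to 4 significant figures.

Δv = 8189 m/s

Transfer-ellipse semi-major axis a_t = (r₁ + r₂)/2 = (2.458×10^5 + 4.680×10^5)/2 = 3.569×10^5 km.
Circular speed at r₁: v₁ = √(μ/r₁) = √(2.288×10^8/2.458×10^5) = 30.5096 km/s.
On the transfer ellipse at r₁, vis-viva equation gives v_p = √[μ(2/r₁ − 1/a_t)] = 34.9371 km/s.
First burn Δv₁ = |v_p − v₁| = 4.4275 km/s.
At r₂, v₂ = √(μ/r₂) = 22.1108 km/s.
Transfer-orbit speed at r₂: v_a = √[μ(2/r₂ − 1/a_t)] = 18.3494 km/s.
Second burn Δv₂ = |v₂ − v_a| = 3.7614 km/s.
Total Δv = Δv₁ + Δv₂ = 8.189 km/s.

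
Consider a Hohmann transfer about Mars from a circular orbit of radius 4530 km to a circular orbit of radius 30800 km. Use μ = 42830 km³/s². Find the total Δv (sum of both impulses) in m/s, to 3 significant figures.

Semi-major axis of the transfer orbit: a_t = (4530 + 30800)/2 = 17665 km.
At r₁ the circular-orbit speed is v₁ = √(μ/r₁) = 3.0749 km/s.
Transfer-orbit speed at r₁ (vis-viva equation): v_p = √[μ(2/r₁ − 1/a_t)] = 4.0602 km/s.
First burn Δv₁ = |v_p − v₁| = 0.9853 km/s.
Circular speed at r₂: v₂ = √(μ/r₂) = 1.17923 km/s.
Transfer-orbit speed at r₂: v_a = √[μ(2/r₂ − 1/a_t)] = 0.597160 km/s.
Second burn Δv₂ = |v₂ − v_a| = 0.5821 km/s.
Total Δv = Δv₁ + Δv₂ = 1.567 km/s.

Δv = 1570 m/s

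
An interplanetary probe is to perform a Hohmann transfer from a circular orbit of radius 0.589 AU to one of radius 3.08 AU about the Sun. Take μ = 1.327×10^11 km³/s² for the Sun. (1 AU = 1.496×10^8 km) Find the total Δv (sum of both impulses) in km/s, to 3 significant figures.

Δv = 18.8 km/s

In km: r₁ = 0.589 × 1.496×10^8 = 8.81144×10^7 km; r₂ = 3.08 × 1.496×10^8 = 4.60768×10^8 km.
The Hohmann ellipse has a_t = (r₁ + r₂)/2 = 2.744412×10^8 km.
At r₁ the circular-orbit speed is v₁ = √(μ/r₁) = 38.807 km/s.
Transfer-orbit speed at r₁ (vis-viva equation): v_p = √[μ(2/r₁ − 1/a_t)] = 50.284 km/s.
First burn Δv₁ = |v_p − v₁| = 11.477 km/s.
At r₂, v₂ = √(μ/r₂) = 16.9705 km/s.
Transfer-orbit speed at r₂: v_a = √[μ(2/r₂ − 1/a_t)] = 9.61597 km/s.
Second burn Δv₂ = |v₂ − v_a| = 7.3545 km/s.
Δv = Δv₁ + Δv₂ = 11.477 + 7.3545 = 18.83 km/s.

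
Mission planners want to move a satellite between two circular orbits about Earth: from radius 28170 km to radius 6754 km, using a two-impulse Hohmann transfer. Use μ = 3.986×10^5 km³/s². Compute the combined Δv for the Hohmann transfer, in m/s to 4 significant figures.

Transfer-ellipse semi-major axis a_t = (r₁ + r₂)/2 = (28170 + 6754)/2 = 17462 km.
At r₁ the circular-orbit speed is v₁ = √(μ/r₁) = 3.7616 km/s.
Transfer-orbit speed at r₁ (vis-viva): v_a = √[μ(2/r₁ − 1/a_t)] = 2.3394 km/s.
First burn Δv₁ = |v_a − v₁| = 1.422 km/s.
At r₂, v₂ = √(μ/r₂) = 7.682 km/s.
Transfer-orbit speed at r₂: v_p = √[μ(2/r₂ − 1/a_t)] = 9.757 km/s.
Second burn Δv₂ = |v₂ − v_p| = 2.075 km/s.
Total Δv = Δv₁ + Δv₂ = 3.497 km/s.

Δv = 3497 m/s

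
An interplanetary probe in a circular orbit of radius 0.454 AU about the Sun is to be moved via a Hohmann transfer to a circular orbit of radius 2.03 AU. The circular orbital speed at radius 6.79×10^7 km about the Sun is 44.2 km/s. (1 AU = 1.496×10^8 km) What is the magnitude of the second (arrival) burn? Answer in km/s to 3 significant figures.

Δv₂ = 8.26 km/s

From the circular-orbit relation v² = μ/r at r = 6.79×10^7 km: μ = v²r = (44.2)² × 6.79×10^7 = 1.32652×10^11 km³/s².
In km: r₁ = 0.454 × 1.496×10^8 = 6.79184×10^7 km; r₂ = 2.03 × 1.496×10^8 = 3.03688×10^8 km.
Transfer-ellipse semi-major axis a_t = (r₁ + r₂)/2 = (6.79184×10^7 + 3.03688×10^8)/2 = 1.858032×10^8 km.
On the circular orbit at r = 3.03688×10^8 km, v_c = √(μ/r) = 20.900 km/s.
Vis-viva on the transfer ellipse at r = 3.03688×10^8 km gives v_t = √[μ(2/r − 1/a_t)] = 12.636 km/s.
Δv₂ = |v_t − v_c| = |12.636 − 20.900| = 8.264 km/s.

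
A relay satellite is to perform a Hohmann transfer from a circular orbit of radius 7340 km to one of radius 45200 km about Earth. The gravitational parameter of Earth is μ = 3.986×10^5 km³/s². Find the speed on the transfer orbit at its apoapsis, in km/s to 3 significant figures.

v = 1.57 km/s

Transfer-ellipse semi-major axis a_t = (r₁ + r₂)/2 = (7340 + 45200)/2 = 26270 km.
The apoapsis of the transfer ellipse is at r = 45200 km.
From the vis-viva equation, v = √[μ(2/r − 1/a_t)] = 1.570 km/s.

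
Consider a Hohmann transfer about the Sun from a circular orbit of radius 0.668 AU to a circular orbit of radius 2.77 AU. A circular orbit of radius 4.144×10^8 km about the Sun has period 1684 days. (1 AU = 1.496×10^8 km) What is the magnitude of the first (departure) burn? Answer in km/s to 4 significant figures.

From Kepler's third law T² = 4π²r³/μ at r = 4.144×10^8 km, T = 1684 days = 1684 × 86400 s = 1.454976×10^8 s: μ = 4π²r³/T² = 1.32711×10^11 km³/s².
In km: r₁ = 0.668 × 1.496×10^8 = 9.99328×10^7 km; r₂ = 2.77 × 1.496×10^8 = 4.14392×10^8 km.
Transfer-ellipse semi-major axis a_t = (r₁ + r₂)/2 = (9.99328×10^7 + 4.14392×10^8)/2 = 2.571624×10^8 km.
On the circular orbit at r = 9.99328×10^7 km, v_c = √(μ/r) = 36.442 km/s.
Vis-viva on the transfer ellipse at r = 9.99328×10^7 km gives v_t = √[μ(2/r − 1/a_t)] = 46.260 km/s.
Δv₁ = |v_t − v_c| = |46.260 − 36.442| = 9.818 km/s.

Δv₁ = 9.818 km/s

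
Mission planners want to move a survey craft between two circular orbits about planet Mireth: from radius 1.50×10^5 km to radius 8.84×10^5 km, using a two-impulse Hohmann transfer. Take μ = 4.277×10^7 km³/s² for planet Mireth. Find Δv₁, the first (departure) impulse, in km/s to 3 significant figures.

Δv₁ = 5.19 km/s

Transfer-ellipse semi-major axis a_t = (r₁ + r₂)/2 = (1.500×10^5 + 8.840×10^5)/2 = 5.170×10^5 km.
On the circular orbit at r = 1.500×10^5 km, v_c = √(μ/r) = 16.886 km/s.
Vis-viva on the transfer ellipse at r = 1.500×10^5 km gives v_t = √[μ(2/r − 1/a_t)] = 22.080 km/s.
Δv₁ = |v_t − v_c| = |22.080 − 16.886| = 5.194 km/s.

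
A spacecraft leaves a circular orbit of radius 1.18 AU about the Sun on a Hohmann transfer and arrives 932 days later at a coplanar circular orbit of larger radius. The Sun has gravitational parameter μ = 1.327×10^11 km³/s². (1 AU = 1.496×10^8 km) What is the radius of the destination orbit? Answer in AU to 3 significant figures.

In km: r₁ = 1.18 × 1.496×10^8 = 1.76528×10^8 km.
Transfer time t = 932 days = 8.05248×10^7 s, and t = π√(a_t³/μ).
So a_t = (μ t²/π²)^(1/3) = (1.327×10^11 × (8.05248×10^7)² / π²)^(1/3) = 4.4341×10^8 km.
Since a_t = (r₁ + r₂)/2, r₂ = 2a_t − r₁ = 2×4.4341×10^8 − 1.76528×10^8 = 7.10292×10^8 km.
In AU: r₂ = 7.10292×10^8 / 1.496×10^8 = 4.75 AU.

r₂ = 4.75 AU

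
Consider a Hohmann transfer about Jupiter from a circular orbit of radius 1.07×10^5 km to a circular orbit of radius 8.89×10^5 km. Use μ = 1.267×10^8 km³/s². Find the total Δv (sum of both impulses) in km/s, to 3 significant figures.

Δv = 18.0 km/s

Transfer-ellipse semi-major axis a_t = (r₁ + r₂)/2 = (1.070×10^5 + 8.890×10^5)/2 = 4.980×10^5 km.
At r₁ the circular-orbit speed is v₁ = √(μ/r₁) = 34.41 km/s.
On the transfer ellipse at r₁, vis-viva gives v_p = √[μ(2/r₁ − 1/a_t)] = 45.98 km/s.
First burn Δv₁ = |v_p − v₁| = 11.57 km/s.
At r₂, v₂ = √(μ/r₂) = 11.938 km/s.
Transfer-orbit speed at r₂: v_a = √[μ(2/r₂ − 1/a_t)] = 5.5337 km/s.
Second burn Δv₂ = |v₂ − v_a| = 6.404 km/s.
Total Δv = Δv₁ + Δv₂ = 17.97 km/s.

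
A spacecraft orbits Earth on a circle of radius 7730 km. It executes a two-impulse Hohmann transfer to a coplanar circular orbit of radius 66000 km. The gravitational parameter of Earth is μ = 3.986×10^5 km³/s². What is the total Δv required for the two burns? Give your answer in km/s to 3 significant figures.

Δv = 3.76 km/s

Semi-major axis of the transfer orbit: a_t = (7730 + 66000)/2 = 36865 km.
At r₁ the circular-orbit speed is v₁ = √(μ/r₁) = 7.18090 km/s.
Transfer-orbit speed at r₁ (vis-viva equation): v_p = √[μ(2/r₁ − 1/a_t)] = 9.60824 km/s.
First burn Δv₁ = |v_p − v₁| = 2.42734 km/s.
Circular speed at r₂: v₂ = √(μ/r₂) = 2.45752 km/s.
Transfer-orbit speed at r₂: v_a = √[μ(2/r₂ − 1/a_t)] = 1.12533 km/s.
Second burn Δv₂ = |v₂ − v_a| = 1.33219 km/s.
Total Δv = Δv₁ + Δv₂ = 3.760 km/s.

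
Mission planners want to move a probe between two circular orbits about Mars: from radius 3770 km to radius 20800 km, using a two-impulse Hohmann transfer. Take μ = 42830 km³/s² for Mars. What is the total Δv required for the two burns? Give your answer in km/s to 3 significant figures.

Δv = 1.66 km/s

Semi-major axis of the transfer orbit: a_t = (3770 + 20800)/2 = 12285 km.
At r₁ the circular-orbit speed is v₁ = √(μ/r₁) = 3.371 km/s.
On the transfer ellipse at r₁, v² = μ(2/r − 1/a) gives v_p = √[μ(2/r₁ − 1/a_t)] = 4.386 km/s.
First burn Δv₁ = |v_p − v₁| = 1.015 km/s.
At r₂, v₂ = √(μ/r₂) = 1.43497 km/s.
Transfer-orbit speed at r₂: v_a = √[μ(2/r₂ − 1/a_t)] = 0.794924 km/s.
Second burn Δv₂ = |v₂ − v_a| = 0.6400 km/s.
Total Δv = Δv₁ + Δv₂ = 1.655 km/s.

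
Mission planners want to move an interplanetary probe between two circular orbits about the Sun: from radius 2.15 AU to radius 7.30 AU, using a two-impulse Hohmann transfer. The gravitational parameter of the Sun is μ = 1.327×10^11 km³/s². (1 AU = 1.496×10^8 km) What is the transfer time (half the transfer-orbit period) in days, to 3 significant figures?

t = 1880 days

In km: r₁ = 2.15 × 1.496×10^8 = 3.2164×10^8 km; r₂ = 7.30 × 1.496×10^8 = 1.09208×10^9 km.
Semi-major axis of the transfer orbit: a_t = (3.2164×10^8 + 1.09208×10^9)/2 = 7.0686×10^8 km.
Half the transfer-orbit period gives t = π√(a_t³/μ) = 1.621×10^8 s.
Converting: 1.621×10^8 s ÷ 86400 s/day = 1880 days.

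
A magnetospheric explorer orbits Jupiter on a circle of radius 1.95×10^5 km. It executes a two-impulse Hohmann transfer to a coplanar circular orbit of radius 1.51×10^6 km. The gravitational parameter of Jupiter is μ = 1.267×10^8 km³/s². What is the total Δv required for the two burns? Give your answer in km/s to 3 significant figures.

Δv = 13.2 km/s

Transfer-ellipse semi-major axis a_t = (r₁ + r₂)/2 = (1.950×10^5 + 1.510×10^6)/2 = 8.525×10^5 km.
Circular speed at r₁: v₁ = √(μ/r₁) = √(1.267×10^8/1.950×10^5) = 25.490 km/s.
Transfer-orbit speed at r₁ (vis-viva equation): v_p = √[μ(2/r₁ − 1/a_t)] = 33.924 km/s.
First burn Δv₁ = |v_p − v₁| = 8.434 km/s.
Circular speed at r₂: v₂ = √(μ/r₂) = 9.160 km/s.
Transfer-orbit speed at r₂: v_a = √[μ(2/r₂ − 1/a_t)] = 4.381 km/s.
Second burn Δv₂ = |v₂ − v_a| = 4.779 km/s.
Total Δv = Δv₁ + Δv₂ = 13.21 km/s.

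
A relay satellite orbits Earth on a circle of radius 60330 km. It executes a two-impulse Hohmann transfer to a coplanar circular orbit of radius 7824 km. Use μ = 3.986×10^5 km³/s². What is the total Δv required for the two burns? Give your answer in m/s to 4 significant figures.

The Hohmann ellipse has a_t = (r₁ + r₂)/2 = 34077 km.
At r₁ the circular-orbit speed is v₁ = √(μ/r₁) = 2.5704 km/s.
Transfer-orbit speed at r₁ (vis-viva equation): v_a = √[μ(2/r₁ − 1/a_t)] = 1.2316 km/s.
First burn Δv₁ = |v_a − v₁| = 1.339 km/s.
Circular speed at r₂: v₂ = √(μ/r₂) = 7.138 km/s.
Transfer-orbit speed at r₂: v_p = √[μ(2/r₂ − 1/a_t)] = 9.497 km/s.
Second burn Δv₂ = |v₂ − v_p| = 2.359 km/s.
Total Δv = Δv₁ + Δv₂ = 3.698 km/s.

Δv = 3698 m/s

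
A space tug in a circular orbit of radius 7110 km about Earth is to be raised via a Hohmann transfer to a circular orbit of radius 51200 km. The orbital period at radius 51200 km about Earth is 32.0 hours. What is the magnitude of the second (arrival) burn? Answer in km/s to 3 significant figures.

Δv₂ = 1.41 km/s

From Kepler's third law T² = 4π²r³/μ at r = 51200 km, T = 32.0 hours = 32.0 × 3600 s = 1.152×10^5 s: μ = 4π²r³/T² = 3.99268×10^5 km³/s².
The Hohmann ellipse has a_t = (r₁ + r₂)/2 = 29155 km.
Circular speed at r = 51200 km: v_c = √(μ/r) = 2.79253 km/s.
Transfer-orbit speed at the same r (vis-viva, a = a_t): v_t = √[μ(2/r − 1/a_t)] = 1.37904 km/s.
Δv₂ = |v_t − v_c| = |1.37904 − 2.79253| = 1.413 km/s.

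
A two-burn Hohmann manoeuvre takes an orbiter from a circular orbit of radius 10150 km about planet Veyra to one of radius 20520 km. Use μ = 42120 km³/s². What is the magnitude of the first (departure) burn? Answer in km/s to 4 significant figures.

Δv₁ = 0.3194 km/s

Transfer-ellipse semi-major axis a_t = (r₁ + r₂)/2 = (10150 + 20520)/2 = 15335 km.
Circular speed at r = 10150 km: v_c = √(μ/r) = 2.03709 km/s.
Transfer-orbit speed at the same r (vis-viva, a = a_t): v_t = √[μ(2/r − 1/a_t)] = 2.35645 km/s.
Δv₁ = |v_t − v_c| = |2.35645 − 2.03709| = 0.3194 km/s.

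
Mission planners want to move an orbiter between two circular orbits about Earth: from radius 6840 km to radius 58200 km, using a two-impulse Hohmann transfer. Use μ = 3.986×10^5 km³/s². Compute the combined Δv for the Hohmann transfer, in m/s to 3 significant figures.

Δv = 4000 m/s

Transfer-ellipse semi-major axis a_t = (r₁ + r₂)/2 = (6840 + 58200)/2 = 32520 km.
Circular speed at r₁: v₁ = √(μ/r₁) = √(3.986×10^5/6840) = 7.63380 km/s.
Transfer-orbit speed at r₁ (v² = μ(2/r − 1/a)): v_p = √[μ(2/r₁ − 1/a_t)] = 10.2124 km/s.
First burn Δv₁ = |v_p − v₁| = 2.5786 km/s.
At r₂, v₂ = √(μ/r₂) = 2.6170 km/s.
Transfer-orbit speed at r₂: v_a = √[μ(2/r₂ − 1/a_t)] = 1.2002 km/s.
Second burn Δv₂ = |v₂ − v_a| = 1.4168 km/s.
Total Δv = Δv₁ + Δv₂ = 3.995 km/s.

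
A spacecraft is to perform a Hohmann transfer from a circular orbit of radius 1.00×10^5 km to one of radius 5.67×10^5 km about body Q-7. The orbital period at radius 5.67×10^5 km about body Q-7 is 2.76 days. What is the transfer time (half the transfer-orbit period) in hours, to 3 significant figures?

From Kepler's third law T² = 4π²r³/μ at r = 5.67×10^5 km, T = 2.76 days = 2.76 × 86400 s = 2.38464×10^5 s: μ = 4π²r³/T² = 1.26550×10^8 km³/s².
The Hohmann ellipse has a_t = (r₁ + r₂)/2 = 3.335×10^5 km.
Half the transfer-orbit period gives t = π√(a_t³/μ) = 53790 s.
Converting: 53790 s ÷ 3600 s/hour = 14.9 hours.

t = 14.9 hours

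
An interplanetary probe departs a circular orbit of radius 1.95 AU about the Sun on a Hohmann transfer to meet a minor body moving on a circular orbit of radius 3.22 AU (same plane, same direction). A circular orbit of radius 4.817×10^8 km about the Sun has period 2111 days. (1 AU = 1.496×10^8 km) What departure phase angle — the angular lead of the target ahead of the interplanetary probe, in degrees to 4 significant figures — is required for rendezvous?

From Kepler's third law T² = 4π²r³/μ at r = 4.817×10^8 km, T = 2111 days = 2111 × 86400 s = 1.823904×10^8 s: μ = 4π²r³/T² = 1.32643×10^11 km³/s².
In km: r₁ = 1.95 × 1.496×10^8 = 2.9172×10^8 km; r₂ = 3.22 × 1.496×10^8 = 4.81712×10^8 km.
Semi-major axis of the transfer orbit: a_t = (2.9172×10^8 + 4.81712×10^8)/2 = 3.86716×10^8 km.
The half-period of the transfer ellipse is t = π√(a_t³/μ) = 6.55987×10^7 s.
Target angular speed ω₂ = √(μ/r₂³) = 3.44478×10^-8 rad/s.
Angle swept by the target during transfer: ω₂·t = 2.2597 rad = 129.47°.
The interplanetary probe traverses 180° on the transfer ellipse, so the target must lead by 180° − 129.47° = 50.53°.

φ = 50.53°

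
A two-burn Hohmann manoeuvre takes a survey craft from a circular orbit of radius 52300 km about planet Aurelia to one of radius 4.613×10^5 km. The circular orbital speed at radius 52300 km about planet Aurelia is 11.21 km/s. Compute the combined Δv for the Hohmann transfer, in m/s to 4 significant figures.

From the circular-orbit relation v² = μ/r at r = 52300 km: μ = v²r = (11.21)² × 52300 = 6.57223×10^6 km³/s².
The Hohmann ellipse has a_t = (r₁ + r₂)/2 = 2.568×10^5 km.
Circular speed at r₁: v₁ = √(μ/r₁) = √(6.57223×10^6/52300) = 11.2100 km/s.
Transfer-orbit speed at r₁ (v² = μ(2/r − 1/a)): v_p = √[μ(2/r₁ − 1/a_t)] = 15.0245 km/s.
First burn Δv₁ = |v_p − v₁| = 3.8145 km/s.
At r₂, v₂ = √(μ/r₂) = 3.7745 km/s.
Transfer-orbit speed at r₂: v_a = √[μ(2/r₂ − 1/a_t)] = 1.7034 km/s.
Second burn Δv₂ = |v₂ − v_a| = 2.0711 km/s.
Δv = Δv₁ + Δv₂ = 3.8145 + 2.0711 = 5.886 km/s.

Δv = 5886 m/s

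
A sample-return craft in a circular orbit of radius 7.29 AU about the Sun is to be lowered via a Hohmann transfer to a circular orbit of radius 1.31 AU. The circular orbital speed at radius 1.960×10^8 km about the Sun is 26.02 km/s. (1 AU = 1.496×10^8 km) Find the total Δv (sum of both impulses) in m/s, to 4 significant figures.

From the circular-orbit relation v² = μ/r at r = 1.960×10^8 km: μ = v²r = (26.02)² × 1.960×10^8 = 1.32700×10^11 km³/s².
In km: r₁ = 7.29 × 1.496×10^8 = 1.090584×10^9 km; r₂ = 1.31 × 1.496×10^8 = 1.95976×10^8 km.
Transfer-ellipse semi-major axis a_t = (r₁ + r₂)/2 = (1.090584×10^9 + 1.95976×10^8)/2 = 6.4328×10^8 km.
At r₁ the circular-orbit speed is v₁ = √(μ/r₁) = 11.03 km/s.
Transfer-orbit speed at r₁ (v² = μ(2/r − 1/a)): v_a = √[μ(2/r₁ − 1/a_t)] = 6.088 km/s.
First burn Δv₁ = |v_a − v₁| = 4.942 km/s.
Circular speed at r₂: v₂ = √(μ/r₂) = 26.02 km/s.
Transfer-orbit speed at r₂: v_p = √[μ(2/r₂ − 1/a_t)] = 33.88 km/s.
Second burn Δv₂ = |v₂ − v_p| = 7.860 km/s.
Δv = Δv₁ + Δv₂ = 4.942 + 7.860 = 12.80 km/s.

Δv = 12800 m/s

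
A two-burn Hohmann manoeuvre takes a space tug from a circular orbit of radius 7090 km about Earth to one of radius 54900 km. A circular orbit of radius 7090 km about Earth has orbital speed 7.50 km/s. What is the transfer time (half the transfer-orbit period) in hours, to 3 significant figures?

t = 7.54 hours

From the circular-orbit relation v² = μ/r at r = 7090 km: μ = v²r = (7.50)² × 7090 = 3.98812×10^5 km³/s².
Semi-major axis of the transfer orbit: a_t = (7090 + 54900)/2 = 30995 km.
Transfer time t = π√(a_t³/μ) = π√((30995)³ / 3.98812×10^5) = 27150 s.
Converting: 27150 s ÷ 3600 s/hour = 7.54 hours.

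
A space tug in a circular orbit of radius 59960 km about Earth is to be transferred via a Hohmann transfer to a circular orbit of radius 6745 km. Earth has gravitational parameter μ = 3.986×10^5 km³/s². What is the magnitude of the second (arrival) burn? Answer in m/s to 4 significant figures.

Semi-major axis of the transfer orbit: a_t = (59960 + 6745)/2 = 33352.5 km.
Circular speed at r = 6745 km: v_c = √(μ/r) = 7.6874 km/s.
Transfer-orbit speed at the same r (vis-viva, a = a_t): v_t = √[μ(2/r − 1/a_t)] = 10.307 km/s.
Δv₂ = |v_t − v_c| = |10.307 − 7.6874| = 2.620 km/s.

Δv₂ = 2620 m/s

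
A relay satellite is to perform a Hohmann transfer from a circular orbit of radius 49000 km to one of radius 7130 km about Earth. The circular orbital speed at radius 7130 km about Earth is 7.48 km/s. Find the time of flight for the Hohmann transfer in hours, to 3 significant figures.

From the circular-orbit relation v² = μ/r at r = 7130 km: μ = v²r = (7.48)² × 7130 = 3.98926×10^5 km³/s².
The Hohmann ellipse has a_t = (r₁ + r₂)/2 = 28065 km.
Transfer time t = π√(a_t³/μ) = π√((28065)³ / 3.98926×10^5) = 23390 s.
Converting: 23390 s ÷ 3600 s/hour = 6.50 hours.

t = 6.50 hours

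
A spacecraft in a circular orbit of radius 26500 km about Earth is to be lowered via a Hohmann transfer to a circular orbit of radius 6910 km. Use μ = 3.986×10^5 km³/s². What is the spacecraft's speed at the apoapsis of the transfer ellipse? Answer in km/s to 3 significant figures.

Semi-major axis of the transfer orbit: a_t = (26500 + 6910)/2 = 16705 km.
At apoapsis, r = 26500 km.
From the vis-viva equation, v = √[μ(2/r − 1/a_t)] = 2.494 km/s.

v = 2.49 km/s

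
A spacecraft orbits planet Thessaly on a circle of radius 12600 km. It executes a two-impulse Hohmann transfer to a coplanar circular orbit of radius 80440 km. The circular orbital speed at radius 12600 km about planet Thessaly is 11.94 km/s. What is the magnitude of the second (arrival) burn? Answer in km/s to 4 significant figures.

Δv₂ = 2.266 km/s

From the circular-orbit relation v² = μ/r at r = 12600 km: μ = v²r = (11.94)² × 12600 = 1.79630×10^6 km³/s².
Semi-major axis of the transfer orbit: a_t = (12600 + 80440)/2 = 46520 km.
On the circular orbit at r = 80440 km, v_c = √(μ/r) = 4.7256 km/s.
Vis-viva on the transfer ellipse at r = 80440 km gives v_t = √[μ(2/r − 1/a_t)] = 2.4593 km/s.
Δv₂ = |v_t − v_c| = |2.4593 − 4.7256| = 2.266 km/s.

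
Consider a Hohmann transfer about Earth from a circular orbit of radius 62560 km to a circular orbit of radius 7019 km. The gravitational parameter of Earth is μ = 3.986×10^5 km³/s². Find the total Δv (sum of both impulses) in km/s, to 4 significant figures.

Δv = 3.960 km/s

Transfer-ellipse semi-major axis a_t = (r₁ + r₂)/2 = (62560 + 7019)/2 = 34789.5 km.
At r₁ the circular-orbit speed is v₁ = √(μ/r₁) = 2.524 km/s.
On the transfer ellipse at r₁, v² = μ(2/r − 1/a) gives v_a = √[μ(2/r₁ − 1/a_t)] = 1.134 km/s.
First burn Δv₁ = |v_a − v₁| = 1.390 km/s.
Circular speed at r₂: v₂ = √(μ/r₂) = 7.53583 km/s.
Transfer-orbit speed at r₂: v_p = √[μ(2/r₂ − 1/a_t)] = 10.1054 km/s.
Second burn Δv₂ = |v₂ − v_p| = 2.570 km/s.
Δv = Δv₁ + Δv₂ = 1.390 + 2.570 = 3.960 km/s.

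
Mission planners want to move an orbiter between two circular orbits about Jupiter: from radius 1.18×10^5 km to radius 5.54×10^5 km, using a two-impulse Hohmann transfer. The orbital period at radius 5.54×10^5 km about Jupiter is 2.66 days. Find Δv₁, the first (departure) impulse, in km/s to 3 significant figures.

From Kepler's third law T² = 4π²r³/μ at r = 5.54×10^5 km, T = 2.66 days = 2.66 × 86400 s = 2.29824×10^5 s: μ = 4π²r³/T² = 1.27086×10^8 km³/s².
Semi-major axis of the transfer orbit: a_t = (1.180×10^5 + 5.540×10^5)/2 = 3.360×10^5 km.
Circular speed at r = 1.180×10^5 km: v_c = √(μ/r) = 32.818 km/s.
Vis-viva on the transfer ellipse at r = 1.180×10^5 km gives v_t = √[μ(2/r − 1/a_t)] = 42.140 km/s.
Δv₁ = |v_t − v_c| = |42.140 − 32.818| = 9.322 km/s.

Δv₁ = 9.32 km/s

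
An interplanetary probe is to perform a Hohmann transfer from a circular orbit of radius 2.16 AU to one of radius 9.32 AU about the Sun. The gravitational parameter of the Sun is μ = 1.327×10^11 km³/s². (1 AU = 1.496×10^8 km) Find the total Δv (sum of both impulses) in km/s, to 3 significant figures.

Δv = 9.33 km/s

In km: r₁ = 2.16 × 1.496×10^8 = 3.23136×10^8 km; r₂ = 9.32 × 1.496×10^8 = 1.394272×10^9 km.
Semi-major axis of the transfer orbit: a_t = (3.23136×10^8 + 1.394272×10^9)/2 = 8.58704×10^8 km.
At r₁ the circular-orbit speed is v₁ = √(μ/r₁) = 20.2648 km/s.
On the transfer ellipse at r₁, vis-viva equation gives v_p = √[μ(2/r₁ − 1/a_t)] = 25.8223 km/s.
First burn Δv₁ = |v_p − v₁| = 5.5575 km/s.
At r₂, v₂ = √(μ/r₂) = 9.7558 km/s.
Transfer-orbit speed at r₂: v_a = √[μ(2/r₂ − 1/a_t)] = 5.9846 km/s.
Second burn Δv₂ = |v₂ − v_a| = 3.7712 km/s.
Δv = Δv₁ + Δv₂ = 5.5575 + 3.7712 = 9.329 km/s.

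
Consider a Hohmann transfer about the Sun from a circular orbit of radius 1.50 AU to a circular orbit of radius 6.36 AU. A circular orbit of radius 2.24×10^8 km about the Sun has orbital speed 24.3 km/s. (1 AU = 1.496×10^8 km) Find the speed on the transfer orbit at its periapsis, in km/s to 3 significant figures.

From the circular-orbit relation v² = μ/r at r = 2.24×10^8 km: μ = v²r = (24.3)² × 2.24×10^8 = 1.32270×10^11 km³/s².
In km: r₁ = 1.50 × 1.496×10^8 = 2.244×10^8 km; r₂ = 6.36 × 1.496×10^8 = 9.51456×10^8 km.
Semi-major axis of the transfer orbit: a_t = (2.244×10^8 + 9.51456×10^8)/2 = 5.87928×10^8 km.
The periapsis of the transfer ellipse is at r = 2.244×10^8 km.
Vis-viva: v = √[μ(2/r − 1/a_t)] = √[1.32270×10^11 × (2/2.244×10^8 − 1/5.87928×10^8)] = 30.89 km/s.

v = 30.9 km/s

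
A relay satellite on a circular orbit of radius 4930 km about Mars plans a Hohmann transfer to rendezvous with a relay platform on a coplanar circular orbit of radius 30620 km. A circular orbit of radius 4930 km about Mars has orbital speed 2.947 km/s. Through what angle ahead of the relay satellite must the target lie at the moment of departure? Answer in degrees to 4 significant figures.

φ = 100.4°

From the circular-orbit relation v² = μ/r at r = 4930 km: μ = v²r = (2.947)² × 4930 = 42816.1 km³/s².
Transfer-ellipse semi-major axis a_t = (r₁ + r₂)/2 = (4930 + 30620)/2 = 17775 km.
The half-period of the transfer ellipse is t = π√(a_t³/μ) = 35980 s.
Target angular speed ω₂ = √(μ/r₂³) = 3.862×10^-5 rad/s.
Angle swept by the target during transfer: ω₂·t = 1.3895 rad = 79.61°.
Arrival is 180° from departure on the ellipse, so φ = 180° − 79.61° = 100.4°.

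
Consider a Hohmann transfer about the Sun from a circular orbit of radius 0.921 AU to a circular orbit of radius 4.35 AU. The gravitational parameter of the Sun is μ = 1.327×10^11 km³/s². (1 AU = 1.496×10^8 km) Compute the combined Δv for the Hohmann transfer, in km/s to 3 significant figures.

In km: r₁ = 0.921 × 1.496×10^8 = 1.377816×10^8 km; r₂ = 4.35 × 1.496×10^8 = 6.5076×10^8 km.
The Hohmann ellipse has a_t = (r₁ + r₂)/2 = 3.942708×10^8 km.
At r₁ the circular-orbit speed is v₁ = √(μ/r₁) = 31.03415 km/s.
Transfer-orbit speed at r₁ (vis-viva): v_p = √[μ(2/r₁ − 1/a_t)] = 39.87062 km/s.
First burn Δv₁ = |v_p − v₁| = 8.836 km/s.
At r₂, v₂ = √(μ/r₂) = 14.28 km/s.
Transfer-orbit speed at r₂: v_a = √[μ(2/r₂ − 1/a_t)] = 8.442 km/s.
Second burn Δv₂ = |v₂ − v_a| = 5.838 km/s.
Δv = Δv₁ + Δv₂ = 8.836 + 5.838 = 14.67 km/s.

Δv = 14.7 km/s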